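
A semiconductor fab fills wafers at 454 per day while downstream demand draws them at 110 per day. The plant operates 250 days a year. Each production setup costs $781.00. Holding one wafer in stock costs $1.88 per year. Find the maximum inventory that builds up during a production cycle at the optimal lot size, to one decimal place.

I_max ≈ 4,160.8 wafers

Annual demand D = 110 × 250 = 27,500.
Production build-up factor (1 − d/p) = 1 − 110/454 = 0.7577.
Q* = √(2DS / (H(1 − d/p))) = √(2 × 27,500 × 781 / (1.88 × 0.7577)).
= √(42,955,000 / 1.4245) ≈ 5491.319.
Maximum inventory = Q*(1 − d/p) = 5491.319 × 0.7577 ≈ 4160.823.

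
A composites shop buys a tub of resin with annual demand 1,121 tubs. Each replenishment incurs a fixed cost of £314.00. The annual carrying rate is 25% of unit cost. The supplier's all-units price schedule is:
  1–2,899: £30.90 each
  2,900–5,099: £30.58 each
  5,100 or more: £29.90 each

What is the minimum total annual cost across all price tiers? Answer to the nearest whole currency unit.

TC* ≈ £36,971

Holding cost per unit per year at price C is H = 0.25·C.
Candidates are each tier's EOQ (if it falls in that tier) and each price-break quantity.
EOQ at £30.90 = 301.9 (feasible in tier 1): TC = 1,121×£30.90 + (1,121/301.9)×314 + (301.9/2)×0.25×£30.90 = £36,970.92.
EOQ at £30.58 = 303.5 < 2900, so use break Q=2900: TC = 1,121×£30.58 + (1,121/2900.0)×314 + (2900.0/2)×0.25×£30.58 = £45,486.81.
EOQ at £29.90 = 306.9 < 5100, so use break Q=5100: TC = 1,121×£29.90 + (1,121/5100.0)×314 + (5100.0/2)×0.25×£29.90 = £52,648.17.
Lowest total cost among the candidates is at Q = 301.9.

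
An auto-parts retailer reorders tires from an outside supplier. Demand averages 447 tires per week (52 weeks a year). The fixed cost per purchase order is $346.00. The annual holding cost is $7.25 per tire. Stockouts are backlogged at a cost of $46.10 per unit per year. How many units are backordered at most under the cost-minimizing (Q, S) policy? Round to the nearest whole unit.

Annual demand D = 447 × 52 = 23,244.
With planned backorders, Q* = √(2DS/H) · √((H+B)/B).
√(2DS/H) = √(2 × 23,244 × 346 / 7.25) = 1489.496.
√((H+B)/B) = √((7.25+46.1)/46.1) = 1.0758.
Q* ≈ 1602.346.
S* = Q* · H/(H+B) = 1602.346 × 7.25/53.35 ≈ 217.751.

S* ≈ 218 tires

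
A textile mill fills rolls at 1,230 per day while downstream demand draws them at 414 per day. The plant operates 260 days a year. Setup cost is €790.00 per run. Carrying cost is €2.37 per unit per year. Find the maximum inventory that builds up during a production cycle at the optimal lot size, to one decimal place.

I_max ≈ 6,899.8 rolls

Annual demand D = 414 × 260 = 107,640.
Production build-up factor (1 − d/p) = 1 − 414/1,230 = 0.6634.
Q* = √(2DS / (H(1 − d/p))) = √(2 × 107,640 × 790 / (2.37 × 0.6634)).
= √(170,071,200 / 1.5723) ≈ 10400.368.
Maximum inventory = Q*(1 − d/p) = 10400.368 × 0.6634 ≈ 6899.756.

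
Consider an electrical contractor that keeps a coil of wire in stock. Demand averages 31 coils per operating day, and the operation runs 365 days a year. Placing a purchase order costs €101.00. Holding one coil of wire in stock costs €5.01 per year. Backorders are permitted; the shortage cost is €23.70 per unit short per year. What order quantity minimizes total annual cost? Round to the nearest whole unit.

Q* ≈ 743 coils

Annual demand D = 31 × 365 = 11,315.
With planned backorders, Q* = √(2DS/H) · √((H+B)/B).
√(2DS/H) = √(2 × 11,315 × 101 / 5.01) = 675.436.
√((H+B)/B) = √((5.01+23.7)/23.7) = 1.1006.
Q* ≈ 743.407.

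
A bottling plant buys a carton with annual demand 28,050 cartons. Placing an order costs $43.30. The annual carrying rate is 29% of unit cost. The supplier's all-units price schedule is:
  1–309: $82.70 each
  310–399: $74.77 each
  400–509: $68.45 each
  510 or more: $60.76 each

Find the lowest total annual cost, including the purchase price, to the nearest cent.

Holding cost per unit per year at price C is H = 0.29·C.
Evaluate total cost at each tier's feasible EOQ or, if the EOQ is below the tier, at the tier's minimum quantity.
Tier 1 ($82.70): EOQ = 318.3 exceeds tier's upper bound 309, so this tier is dominated.
EOQ at $74.77 = 334.7 (feasible in tier 2): TC = 28,050×$74.77 + (28,050/334.7)×43.3 + (334.7/2)×0.29×$74.77 = $2,104,556.02.
EOQ at $68.45 = 349.8 < 400, so use break Q=400: TC = 28,050×$68.45 + (28,050/400.0)×43.3 + (400.0/2)×0.29×$68.45 = $1,927,029.01.
EOQ at $60.76 = 371.3 < 510, so use break Q=510: TC = 28,050×$60.76 + (28,050/510.0)×43.3 + (510.0/2)×0.29×$60.76 = $1,711,192.70.
Lowest total cost among the candidates is at Q = 510.0.

TC* ≈ $1,711,192.70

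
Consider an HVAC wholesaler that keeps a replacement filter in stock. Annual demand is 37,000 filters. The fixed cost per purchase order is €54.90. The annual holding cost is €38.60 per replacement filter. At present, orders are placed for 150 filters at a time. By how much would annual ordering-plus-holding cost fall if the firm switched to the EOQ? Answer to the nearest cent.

EOQ = √(2DS/H) = √(2 × 37,000 × 54.9 / 38.6) ≈ 324.42.
Cost at Q* = (D/Q*)S + (Q*/2)H = √(2DSH) ≈ €12,522.63.
Cost at Q = 150: (37,000/150)×54.9 + (150/2)×38.6 = €13,542.00 + €2,895.00 = €16,437.00.
Excess = €16,437.00 − €12,522.63 = €3,914.37.

Extra cost ≈ €3,914.37 per year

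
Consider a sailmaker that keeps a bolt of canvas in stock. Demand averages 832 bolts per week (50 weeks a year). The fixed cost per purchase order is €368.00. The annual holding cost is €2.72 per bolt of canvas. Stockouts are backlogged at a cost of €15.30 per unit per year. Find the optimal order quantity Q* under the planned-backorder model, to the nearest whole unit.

Q* ≈ 3,641 bolts

Annual demand D = 832 × 50 = 41,600.
With planned backorders, Q* = √(2DS/H) · √((H+B)/B).
√(2DS/H) = √(2 × 41,600 × 368 / 2.72) = 3355.066.
√((H+B)/B) = √((2.72+15.3)/15.3) = 1.0853.
Q* ≈ 3641.102.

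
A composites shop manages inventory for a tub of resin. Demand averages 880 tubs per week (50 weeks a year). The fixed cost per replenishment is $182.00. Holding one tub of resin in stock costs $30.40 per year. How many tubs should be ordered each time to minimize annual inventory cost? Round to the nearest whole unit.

Annual demand D = 880 × 50 = 44,000.
EOQ = √(2DS / H) = √(2 × 44,000 × 182 / 30.4).
= √(16,016,000 / 30.4) = √526,842.1053 ≈ 725.839.

Q* ≈ 726 tubs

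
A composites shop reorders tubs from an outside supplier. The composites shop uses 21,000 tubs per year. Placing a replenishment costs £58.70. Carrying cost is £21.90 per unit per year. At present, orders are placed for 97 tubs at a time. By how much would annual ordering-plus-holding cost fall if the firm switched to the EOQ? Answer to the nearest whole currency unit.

EOQ = √(2DS/H) = √(2 × 21,000 × 58.7 / 21.9) ≈ 335.52.
Cost at Q* = (D/Q*)S + (Q*/2)H = √(2DSH) ≈ £7,347.94.
Cost at Q = 97: (21,000/97)×58.7 + (97/2)×21.9 = £12,708.25 + £1,062.15 = £13,770.40.
Excess = £13,770.40 − £7,347.94 = £6,422.45.

Extra cost ≈ £6,422 per year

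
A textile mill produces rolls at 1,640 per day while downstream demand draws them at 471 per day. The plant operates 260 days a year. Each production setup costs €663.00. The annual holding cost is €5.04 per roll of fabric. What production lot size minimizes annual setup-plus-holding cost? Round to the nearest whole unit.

Q* ≈ 6,723 rolls

Annual demand D = 471 × 260 = 122,460.
Production build-up factor (1 − d/p) = 1 − 471/1,640 = 0.7128.
Q* = √(2DS / (H(1 − d/p))) = √(2 × 122,460 × 663 / (5.04 × 0.7128)).
= √(162,381,960 / 3.5925) ≈ 6723.080.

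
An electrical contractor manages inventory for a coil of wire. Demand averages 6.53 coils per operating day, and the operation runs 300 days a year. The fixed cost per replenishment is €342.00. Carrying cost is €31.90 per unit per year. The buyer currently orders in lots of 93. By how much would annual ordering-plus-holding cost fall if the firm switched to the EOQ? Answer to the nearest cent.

Annual demand D = 6.53 × 300 = 1,959.
EOQ = √(2DS/H) = √(2 × 1,959 × 342 / 31.9) ≈ 204.95.
Cost at Q* = (D/Q*)S + (Q*/2)H = √(2DSH) ≈ €6,537.94.
Cost at Q = 93: (1,959/93)×342 + (93/2)×31.9 = €7,204.06 + €1,483.35 = €8,687.41.
Excess = €8,687.41 − €6,537.94 = €2,149.48.

Extra cost ≈ €2,149.48 per year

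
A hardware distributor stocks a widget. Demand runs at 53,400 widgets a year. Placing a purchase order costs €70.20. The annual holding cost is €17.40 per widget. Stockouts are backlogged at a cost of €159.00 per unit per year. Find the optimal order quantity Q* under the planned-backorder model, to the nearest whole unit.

Q* ≈ 691 widgets

With planned backorders, Q* = √(2DS/H) · √((H+B)/B).
√(2DS/H) = √(2 × 53,400 × 70.2 / 17.4) = 656.417.
√((H+B)/B) = √((17.4+159)/159) = 1.0533.
Q* ≈ 691.401.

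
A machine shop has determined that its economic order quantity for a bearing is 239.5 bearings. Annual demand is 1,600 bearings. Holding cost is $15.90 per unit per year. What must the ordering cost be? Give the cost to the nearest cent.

S ≈ $285.01

The basic EOQ model gives Q* = √(2DS/H); rearrange for the unknown.
From Q* = √(2DS/H): S = Q*²H / (2D) = 239.5² × 15.9 / (2 × 1,600) = 285.0087.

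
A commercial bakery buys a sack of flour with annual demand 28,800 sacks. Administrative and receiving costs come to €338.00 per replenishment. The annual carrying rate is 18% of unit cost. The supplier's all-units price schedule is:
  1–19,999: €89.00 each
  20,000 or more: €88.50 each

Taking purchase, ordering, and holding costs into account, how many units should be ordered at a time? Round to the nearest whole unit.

Holding cost per unit per year at price C is H = 0.18·C.
Evaluate total cost at each tier's feasible EOQ or, if the EOQ is below the tier, at the tier's minimum quantity.
EOQ at €89.00 = 1102.4 (feasible in tier 1): TC = 28,800×€89.00 + (28,800/1102.4)×338 + (1102.4/2)×0.18×€89.00 = €2,580,860.41.
EOQ at €88.50 = 1105.5 < 20000, so use break Q=20000: TC = 28,800×€88.50 + (28,800/20000.0)×338 + (20000.0/2)×0.18×€88.50 = €2,708,586.72.
Lowest total cost is €2,580,860.41 at Q = 1102.4.

Q* ≈ 1,102 sacks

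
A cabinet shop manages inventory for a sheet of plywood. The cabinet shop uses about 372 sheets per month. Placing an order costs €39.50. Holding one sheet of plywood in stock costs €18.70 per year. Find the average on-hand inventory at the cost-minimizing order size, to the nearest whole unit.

Average inventory ≈ 69 sheets

Annual demand D = 372 × 12 = 4,464.
EOQ = √(2DS/H) = √(2 × 4,464 × 39.5 / 18.7) ≈ 137.33.
Average inventory = Q*/2 ≈ 137.33 / 2 = 68.663.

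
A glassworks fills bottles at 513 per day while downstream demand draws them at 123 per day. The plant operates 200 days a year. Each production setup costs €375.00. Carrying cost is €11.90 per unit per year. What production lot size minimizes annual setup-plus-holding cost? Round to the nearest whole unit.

Annual demand D = 123 × 200 = 24,600.
Production build-up factor (1 − d/p) = 1 − 123/513 = 0.7602.
Q* = √(2DS / (H(1 − d/p))) = √(2 × 24,600 × 375 / (11.9 × 0.7602)).
= √(18,450,000 / 9.0468) ≈ 1428.075.

Q* ≈ 1,428 bottles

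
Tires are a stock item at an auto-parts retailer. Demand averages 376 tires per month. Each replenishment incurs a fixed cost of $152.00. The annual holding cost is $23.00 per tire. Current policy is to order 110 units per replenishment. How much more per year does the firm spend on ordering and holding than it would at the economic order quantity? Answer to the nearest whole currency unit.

Extra cost ≈ $1,883 per year

Annual demand D = 376 × 12 = 4,512.
EOQ = √(2DS/H) = √(2 × 4,512 × 152 / 23) ≈ 244.21.
Cost at Q* = (D/Q*)S + (Q*/2)H = √(2DSH) ≈ $5,616.75.
Cost at Q = 110: (4,512/110)×152 + (110/2)×23 = $6,234.76 + $1,265.00 = $7,499.76.
Excess = $7,499.76 − $5,616.75 = $1,883.01.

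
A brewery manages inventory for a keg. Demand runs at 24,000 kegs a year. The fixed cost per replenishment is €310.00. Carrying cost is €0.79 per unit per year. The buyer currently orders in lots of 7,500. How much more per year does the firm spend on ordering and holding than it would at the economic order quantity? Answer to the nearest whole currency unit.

EOQ = √(2DS/H) = √(2 × 24,000 × 310 / 0.79) ≈ 4339.98.
Cost at Q* = (D/Q*)S + (Q*/2)H = √(2DSH) ≈ €3,428.59.
Cost at Q = 7,500: (24,000/7,500)×310 + (7,500/2)×0.79 = €992.00 + €2,962.50 = €3,954.50.
Excess = €3,954.50 − €3,428.59 = €525.91.

Extra cost ≈ €526 per year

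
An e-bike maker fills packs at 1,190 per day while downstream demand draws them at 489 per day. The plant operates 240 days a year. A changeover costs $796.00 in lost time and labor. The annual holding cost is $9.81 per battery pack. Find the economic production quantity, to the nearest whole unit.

Q* ≈ 5,686 packs

Annual demand D = 489 × 240 = 117,360.
Production build-up factor (1 − d/p) = 1 − 489/1,190 = 0.5891.
Q* = √(2DS / (H(1 − d/p))) = √(2 × 117,360 × 796 / (9.81 × 0.5891)).
= √(186,837,120 / 5.7788) ≈ 5686.061.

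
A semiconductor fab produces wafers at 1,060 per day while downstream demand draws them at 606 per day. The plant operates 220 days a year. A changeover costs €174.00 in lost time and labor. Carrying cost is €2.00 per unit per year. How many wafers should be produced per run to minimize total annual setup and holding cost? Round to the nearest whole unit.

Q* ≈ 7,359 wafers

Annual demand D = 606 × 220 = 133,320.
Production build-up factor (1 − d/p) = 1 − 606/1,060 = 0.4283.
Q* = √(2DS / (H(1 − d/p))) = √(2 × 133,320 × 174 / (2 × 0.4283)).
= √(46,395,360 / 0.8566) ≈ 7359.483.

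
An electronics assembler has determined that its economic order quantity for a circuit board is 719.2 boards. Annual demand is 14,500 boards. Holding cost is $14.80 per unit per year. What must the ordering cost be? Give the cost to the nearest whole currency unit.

The basic EOQ model gives Q* = √(2DS/H); rearrange for the unknown.
From Q* = √(2DS/H): S = Q*²H / (2D) = 719.2² × 14.8 / (2 × 14,500) = 263.9752.

S ≈ $264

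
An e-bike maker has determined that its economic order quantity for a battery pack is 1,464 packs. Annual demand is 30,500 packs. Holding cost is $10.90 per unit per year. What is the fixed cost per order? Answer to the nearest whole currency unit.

Squaring Q* = √(2DS/H) gives Q*² = 2DS/H.
From Q* = √(2DS/H): S = Q*²H / (2D) = 1,464² × 10.9 / (2 × 30,500) = 382.9824.

S ≈ $383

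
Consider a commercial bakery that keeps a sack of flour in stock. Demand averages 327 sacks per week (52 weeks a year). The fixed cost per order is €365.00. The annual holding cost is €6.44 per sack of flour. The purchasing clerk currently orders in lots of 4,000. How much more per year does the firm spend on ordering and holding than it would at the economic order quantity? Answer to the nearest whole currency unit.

Annual demand D = 327 × 52 = 17,004.
EOQ = √(2DS/H) = √(2 × 17,004 × 365 / 6.44) ≈ 1388.33.
Cost at Q* = (D/Q*)S + (Q*/2)H = √(2DSH) ≈ €8,940.87.
Cost at Q = 4,000: (17,004/4,000)×365 + (4,000/2)×6.44 = €1,551.62 + €12,880.00 = €14,431.61.
Excess = €14,431.61 − €8,940.87 = €5,490.74.

Extra cost ≈ €5,491 per year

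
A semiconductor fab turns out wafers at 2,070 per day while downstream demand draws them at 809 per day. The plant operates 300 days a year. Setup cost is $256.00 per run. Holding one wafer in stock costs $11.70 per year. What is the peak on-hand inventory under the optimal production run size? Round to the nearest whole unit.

I_max ≈ 2,544 wafers

Annual demand D = 809 × 300 = 242,700.
Production build-up factor (1 − d/p) = 1 − 809/2,070 = 0.6092.
Q* = √(2DS / (H(1 − d/p))) = √(2 × 242,700 × 256 / (11.7 × 0.6092)).
= √(124,262,400 / 7.1274) ≈ 4175.462.
Maximum inventory = Q*(1 − d/p) = 4175.462 × 0.6092 ≈ 2543.603.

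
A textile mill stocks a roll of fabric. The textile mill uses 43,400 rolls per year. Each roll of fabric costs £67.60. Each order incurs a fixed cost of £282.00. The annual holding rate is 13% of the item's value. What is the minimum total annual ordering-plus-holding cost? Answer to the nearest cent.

TC* ≈ £14,666.60

Holding cost H = 0.13 × £67.60 = £8.7880 per unit per year.
The optimal lot size = √(2DS/H) = √(2 × 43,400 × 282 / 8.788) ≈ 1668.93.
At Q*, ordering cost (D/Q*)S equals holding cost (Q*/2)H, each = √(DSH/2).
Minimum total = √(2DSH) = √(2 × 43,400 × 282 × 8.788) ≈ 14666.600.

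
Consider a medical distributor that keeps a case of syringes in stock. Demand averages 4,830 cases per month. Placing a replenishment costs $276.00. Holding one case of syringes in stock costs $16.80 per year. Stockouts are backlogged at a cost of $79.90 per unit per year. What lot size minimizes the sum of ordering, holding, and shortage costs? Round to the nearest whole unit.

Q* ≈ 1,518 cases

Annual demand D = 4,830 × 12 = 57,960.
With planned backorders, Q* = √(2DS/H) · √((H+B)/B).
√(2DS/H) = √(2 × 57,960 × 276 / 16.8) = 1380.000.
√((H+B)/B) = √((16.8+79.9)/79.9) = 1.1001.
Q* ≈ 1518.165.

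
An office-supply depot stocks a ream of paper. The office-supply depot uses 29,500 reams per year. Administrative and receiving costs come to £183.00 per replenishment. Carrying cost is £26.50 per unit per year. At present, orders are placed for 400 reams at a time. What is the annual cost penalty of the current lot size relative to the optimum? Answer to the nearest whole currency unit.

Extra cost ≈ £1,881 per year

EOQ = √(2DS/H) = √(2 × 29,500 × 183 / 26.5) ≈ 638.31.
Cost at Q* = (D/Q*)S + (Q*/2)H = √(2DSH) ≈ £16,915.10.
Cost at Q = 400: (29,500/400)×183 + (400/2)×26.5 = £13,496.25 + £5,300.00 = £18,796.25.
Excess = £18,796.25 − £16,915.10 = £1,881.15.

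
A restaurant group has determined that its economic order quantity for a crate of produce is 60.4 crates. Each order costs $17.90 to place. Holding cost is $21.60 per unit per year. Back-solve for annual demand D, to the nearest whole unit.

D ≈ 2,201 crates per year

The basic EOQ model gives Q* = √(2DS/H); rearrange for the unknown.
From Q* = √(2DS/H): D = Q*²H / (2S) = 60.4² × 21.6 / (2 × 17.9) = 2201.124.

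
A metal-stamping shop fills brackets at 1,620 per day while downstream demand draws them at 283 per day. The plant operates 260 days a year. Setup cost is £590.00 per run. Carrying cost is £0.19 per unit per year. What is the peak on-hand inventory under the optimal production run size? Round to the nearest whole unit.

I_max ≈ 19,420 brackets

Annual demand D = 283 × 260 = 73,580.
Production build-up factor (1 − d/p) = 1 − 283/1,620 = 0.8253.
Q* = √(2DS / (H(1 − d/p))) = √(2 × 73,580 × 590 / (0.19 × 0.8253)).
= √(86,824,400 / 0.1568) ≈ 23530.757.
Maximum inventory = Q*(1 − d/p) = 23530.757 × 0.8253 ≈ 19420.137.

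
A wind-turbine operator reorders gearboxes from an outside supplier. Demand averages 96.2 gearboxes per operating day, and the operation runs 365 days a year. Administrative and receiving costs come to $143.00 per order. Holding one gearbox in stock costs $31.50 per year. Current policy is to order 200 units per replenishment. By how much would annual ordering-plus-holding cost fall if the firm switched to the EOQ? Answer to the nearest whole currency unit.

Annual demand D = 96.2 × 365 = 35,113.
EOQ = √(2DS/H) = √(2 × 35,113 × 143 / 31.5) ≈ 564.63.
Cost at Q* = (D/Q*)S + (Q*/2)H = √(2DSH) ≈ $17,785.75.
Cost at Q = 200: (35,113/200)×143 + (200/2)×31.5 = $25,105.79 + $3,150.00 = $28,255.79.
Excess = $28,255.79 − $17,785.75 = $10,470.04.

Extra cost ≈ $10,470 per year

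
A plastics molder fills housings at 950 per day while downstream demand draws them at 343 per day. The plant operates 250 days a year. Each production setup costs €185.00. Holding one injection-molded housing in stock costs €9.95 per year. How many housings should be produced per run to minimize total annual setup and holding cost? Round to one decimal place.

Annual demand D = 343 × 250 = 85,750.
Production build-up factor (1 − d/p) = 1 − 343/950 = 0.6389.
Q* = √(2DS / (H(1 − d/p))) = √(2 × 85,750 × 185 / (9.95 × 0.6389)).
= √(31,727,500 / 6.3575) ≈ 2233.952.

Q* ≈ 2,234.0 housings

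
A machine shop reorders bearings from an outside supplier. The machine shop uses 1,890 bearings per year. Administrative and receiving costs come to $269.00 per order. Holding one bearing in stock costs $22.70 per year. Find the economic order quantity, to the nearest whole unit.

Q* ≈ 212 bearings

EOQ = √(2DS / H) = √(2 × 1,890 × 269 / 22.7).
= √(1,016,820 / 22.7) = √44,793.8326 ≈ 211.646.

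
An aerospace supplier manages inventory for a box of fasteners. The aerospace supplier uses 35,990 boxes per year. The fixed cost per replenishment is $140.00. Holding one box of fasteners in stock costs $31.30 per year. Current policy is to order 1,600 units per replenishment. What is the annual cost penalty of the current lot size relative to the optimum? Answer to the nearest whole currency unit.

Extra cost ≈ $10,429 per year

EOQ = √(2DS/H) = √(2 × 35,990 × 140 / 31.3) ≈ 567.41.
Cost at Q* = (D/Q*)S + (Q*/2)H = √(2DSH) ≈ $17,759.97.
Cost at Q = 1,600: (35,990/1,600)×140 + (1,600/2)×31.3 = $3,149.12 + $25,040.00 = $28,189.12.
Excess = $28,189.12 − $17,759.97 = $10,429.16.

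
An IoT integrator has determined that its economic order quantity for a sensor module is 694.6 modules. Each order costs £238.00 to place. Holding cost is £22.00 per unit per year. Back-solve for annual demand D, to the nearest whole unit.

Invert the EOQ relation Q*² = 2DS/H.
From Q* = √(2DS/H): D = Q*²H / (2S) = 694.6² × 22 / (2 × 238) = 22298.995.

D ≈ 22,299 modules per year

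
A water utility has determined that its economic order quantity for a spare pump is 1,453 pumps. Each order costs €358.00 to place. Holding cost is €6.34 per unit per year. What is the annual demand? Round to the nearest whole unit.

The basic EOQ model gives Q* = √(2DS/H); rearrange for the unknown.
From Q* = √(2DS/H): D = Q*²H / (2S) = 1,453² × 6.34 / (2 × 358) = 18694.225.

D ≈ 18,694 pumps per year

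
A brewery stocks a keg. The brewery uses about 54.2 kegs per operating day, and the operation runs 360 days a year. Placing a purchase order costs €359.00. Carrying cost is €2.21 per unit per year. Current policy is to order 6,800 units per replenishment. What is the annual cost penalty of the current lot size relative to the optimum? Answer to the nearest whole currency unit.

Extra cost ≈ €2,980 per year

Annual demand D = 54.2 × 360 = 19,512.
EOQ = √(2DS/H) = √(2 × 19,512 × 359 / 2.21) ≈ 2517.78.
Cost at Q* = (D/Q*)S + (Q*/2)H = √(2DSH) ≈ €5,564.28.
Cost at Q = 6,800: (19,512/6,800)×359 + (6,800/2)×2.21 = €1,030.12 + €7,514.00 = €8,544.12.
Excess = €8,544.12 − €5,564.28 = €2,979.84.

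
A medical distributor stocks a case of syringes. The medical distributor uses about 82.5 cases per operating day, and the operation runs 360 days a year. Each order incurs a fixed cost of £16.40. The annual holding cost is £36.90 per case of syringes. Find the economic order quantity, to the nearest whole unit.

Annual demand D = 82.5 × 360 = 29,700.
EOQ = √(2DS / H) = √(2 × 29,700 × 16.4 / 36.9).
= √(974,160 / 36.9) = √26,400 ≈ 162.481.

Q* ≈ 162 cases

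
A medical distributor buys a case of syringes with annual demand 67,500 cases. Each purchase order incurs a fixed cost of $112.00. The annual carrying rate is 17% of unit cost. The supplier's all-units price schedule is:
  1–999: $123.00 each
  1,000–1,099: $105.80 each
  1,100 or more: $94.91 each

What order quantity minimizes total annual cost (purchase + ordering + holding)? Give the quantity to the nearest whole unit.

Holding cost per unit per year at price C is H = 0.17·C.
For each price level, check whether its EOQ is feasible; otherwise the best quantity at that price is the breakpoint.
EOQ at $123.00 = 850.4 (feasible in tier 1): TC = 67,500×$123.00 + (67,500/850.4)×112 + (850.4/2)×0.17×$123.00 = $8,320,280.87.
EOQ at $105.80 = 916.9 < 1000, so use break Q=1000: TC = 67,500×$105.80 + (67,500/1000.0)×112 + (1000.0/2)×0.17×$105.80 = $7,158,053.00.
EOQ at $94.91 = 968.0 < 1100, so use break Q=1100: TC = 67,500×$94.91 + (67,500/1100.0)×112 + (1100.0/2)×0.17×$94.91 = $6,422,171.81.
Lowest total cost is $6,422,171.81 at Q = 1100.0.

Q* ≈ 1,100 cases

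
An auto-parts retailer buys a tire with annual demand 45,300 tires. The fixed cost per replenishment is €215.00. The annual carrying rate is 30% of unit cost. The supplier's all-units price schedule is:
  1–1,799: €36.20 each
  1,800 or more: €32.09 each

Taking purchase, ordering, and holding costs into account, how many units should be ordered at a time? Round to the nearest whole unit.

Q* ≈ 1,800 tires

Holding cost per unit per year at price C is H = 0.30·C.
For each price level, check whether its EOQ is feasible; otherwise the best quantity at that price is the breakpoint.
EOQ at €36.20 = 1339.3 (feasible in tier 1): TC = 45,300×€36.20 + (45,300/1339.3)×215 + (1339.3/2)×0.30×€36.20 = €1,654,404.48.
EOQ at €32.09 = 1422.5 < 1800, so use break Q=1800: TC = 45,300×€32.09 + (45,300/1800.0)×215 + (1800.0/2)×0.30×€32.09 = €1,467,752.13.
Lowest total cost is €1,467,752.13 at Q = 1800.0.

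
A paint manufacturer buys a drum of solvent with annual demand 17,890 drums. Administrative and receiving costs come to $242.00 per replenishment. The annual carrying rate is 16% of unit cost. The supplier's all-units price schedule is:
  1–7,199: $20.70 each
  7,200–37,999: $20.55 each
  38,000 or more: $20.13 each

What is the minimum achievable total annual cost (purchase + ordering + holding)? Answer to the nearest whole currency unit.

TC* ≈ $375,678

Holding cost per unit per year at price C is H = 0.16·C.
For each price level, check whether its EOQ is feasible; otherwise the best quantity at that price is the breakpoint.
EOQ at $20.70 = 1616.9 (feasible in tier 1): TC = 17,890×$20.70 + (17,890/1616.9)×242 + (1616.9/2)×0.16×$20.70 = $375,678.17.
EOQ at $20.55 = 1622.8 < 7200, so use break Q=7200: TC = 17,890×$20.55 + (17,890/7200.0)×242 + (7200.0/2)×0.16×$20.55 = $380,077.60.
EOQ at $20.13 = 1639.6 < 38000, so use break Q=38000: TC = 17,890×$20.13 + (17,890/38000.0)×242 + (38000.0/2)×0.16×$20.13 = $421,434.83.
Lowest total cost among the candidates is at Q = 1616.9.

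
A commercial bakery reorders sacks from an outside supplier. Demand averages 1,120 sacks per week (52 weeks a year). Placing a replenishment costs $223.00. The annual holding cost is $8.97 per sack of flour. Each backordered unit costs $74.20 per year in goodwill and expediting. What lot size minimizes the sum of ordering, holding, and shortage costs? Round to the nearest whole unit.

Annual demand D = 1,120 × 52 = 58,240.
With planned backorders, Q* = √(2DS/H) · √((H+B)/B).
√(2DS/H) = √(2 × 58,240 × 223 / 8.97) = 1701.696.
√((H+B)/B) = √((8.97+74.2)/74.2) = 1.0587.
Q* ≈ 1801.620.

Q* ≈ 1,802 sacks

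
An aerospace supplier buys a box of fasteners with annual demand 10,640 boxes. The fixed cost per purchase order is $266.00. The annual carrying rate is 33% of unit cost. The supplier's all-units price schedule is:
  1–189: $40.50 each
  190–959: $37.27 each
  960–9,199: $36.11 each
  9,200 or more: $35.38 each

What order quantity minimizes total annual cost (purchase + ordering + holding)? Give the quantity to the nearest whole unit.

Holding cost per unit per year at price C is H = 0.33·C.
Candidates are each tier's EOQ (if it falls in that tier) and each price-break quantity.
Tier 1 ($40.50): EOQ = 650.8 exceeds tier's upper bound 189, so this tier is dominated.
EOQ at $37.27 = 678.4 (feasible in tier 2): TC = 10,640×$37.27 + (10,640/678.4)×266 + (678.4/2)×0.33×$37.27 = $404,896.59.
EOQ at $36.11 = 689.2 < 960, so use break Q=960: TC = 10,640×$36.11 + (10,640/960.0)×266 + (960.0/2)×0.33×$36.11 = $392,878.39.
EOQ at $35.38 = 696.3 < 9200, so use break Q=9200: TC = 10,640×$35.38 + (10,640/9200.0)×266 + (9200.0/2)×0.33×$35.38 = $430,457.67.
Lowest total cost is $392,878.39 at Q = 960.0.

Q* ≈ 960 boxes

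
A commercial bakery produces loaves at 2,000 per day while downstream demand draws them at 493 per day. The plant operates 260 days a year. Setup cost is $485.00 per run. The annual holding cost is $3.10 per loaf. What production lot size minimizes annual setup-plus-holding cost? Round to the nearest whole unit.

Annual demand D = 493 × 260 = 128,180.
Production build-up factor (1 − d/p) = 1 − 493/2,000 = 0.7535.
Q* = √(2DS / (H(1 − d/p))) = √(2 × 128,180 × 485 / (3.1 × 0.7535)).
= √(124,334,600 / 2.3359) ≈ 7295.810.

Q* ≈ 7,296 loaves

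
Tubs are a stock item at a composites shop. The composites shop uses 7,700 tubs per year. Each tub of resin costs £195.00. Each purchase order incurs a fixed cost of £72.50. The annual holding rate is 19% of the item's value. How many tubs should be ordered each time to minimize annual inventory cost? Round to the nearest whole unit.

Holding cost H = 0.19 × £195.00 = £37.0500 per unit per year.
EOQ = √(2DS / H) = √(2 × 7,700 × 72.5 / 37.05).
= √(1,116,500 / 37.05) = √30,134.9528 ≈ 173.594.

Q* ≈ 174 tubs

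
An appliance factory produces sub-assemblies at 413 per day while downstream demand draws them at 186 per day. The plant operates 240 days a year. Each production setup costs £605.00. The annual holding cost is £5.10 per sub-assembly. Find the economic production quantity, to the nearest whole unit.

Q* ≈ 4,390 sub-assemblies

Annual demand D = 186 × 240 = 44,640.
Production build-up factor (1 − d/p) = 1 − 186/413 = 0.5496.
Q* = √(2DS / (H(1 − d/p))) = √(2 × 44,640 × 605 / (5.1 × 0.5496)).
= √(54,014,400 / 2.8031) ≈ 4389.669.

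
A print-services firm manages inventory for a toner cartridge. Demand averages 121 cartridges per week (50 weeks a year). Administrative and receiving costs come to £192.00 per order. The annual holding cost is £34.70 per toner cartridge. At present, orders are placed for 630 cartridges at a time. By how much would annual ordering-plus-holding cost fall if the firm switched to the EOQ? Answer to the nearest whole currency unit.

Annual demand D = 121 × 50 = 6,050.
EOQ = √(2DS/H) = √(2 × 6,050 × 192 / 34.7) ≈ 258.75.
Cost at Q* = (D/Q*)S + (Q*/2)H = √(2DSH) ≈ £8,978.59.
Cost at Q = 630: (6,050/630)×192 + (630/2)×34.7 = £1,843.81 + £10,930.50 = £12,774.31.
Excess = £12,774.31 − £8,978.59 = £3,795.72.

Extra cost ≈ £3,796 per year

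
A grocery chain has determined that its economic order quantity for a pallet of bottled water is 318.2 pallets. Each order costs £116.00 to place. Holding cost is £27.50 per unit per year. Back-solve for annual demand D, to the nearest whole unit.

Squaring Q* = √(2DS/H) gives Q*² = 2DS/H.
From Q* = √(2DS/H): D = Q*²H / (2S) = 318.2² × 27.5 / (2 × 116) = 12001.763.

D ≈ 12,002 pallets per year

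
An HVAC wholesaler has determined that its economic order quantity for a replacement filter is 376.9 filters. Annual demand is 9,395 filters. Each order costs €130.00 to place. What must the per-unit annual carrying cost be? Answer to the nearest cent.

The basic EOQ model gives Q* = √(2DS/H); rearrange for the unknown.
From Q* = √(2DS/H): H = 2DS / Q*² = 2 × 9,395 × 130 / 376.9² = 17.1956.

H ≈ €17.20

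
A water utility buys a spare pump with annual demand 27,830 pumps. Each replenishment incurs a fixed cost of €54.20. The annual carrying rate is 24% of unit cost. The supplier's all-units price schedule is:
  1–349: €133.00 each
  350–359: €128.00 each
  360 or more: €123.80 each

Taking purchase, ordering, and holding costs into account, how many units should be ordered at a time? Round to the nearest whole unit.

Holding cost per unit per year at price C is H = 0.24·C.
For each price level, check whether its EOQ is feasible; otherwise the best quantity at that price is the breakpoint.
EOQ at €133.00 = 307.4 (feasible in tier 1): TC = 27,830×€133.00 + (27,830/307.4)×54.2 + (307.4/2)×0.24×€133.00 = €3,711,203.02.
EOQ at €128.00 = 313.4 < 350, so use break Q=350: TC = 27,830×€128.00 + (27,830/350.0)×54.2 + (350.0/2)×0.24×€128.00 = €3,571,925.67.
EOQ at €123.80 = 318.6 < 360, so use break Q=360: TC = 27,830×€123.80 + (27,830/360.0)×54.2 + (360.0/2)×0.24×€123.80 = €3,454,892.12.
Lowest total cost is €3,454,892.12 at Q = 360.0.

Q* ≈ 360 pumps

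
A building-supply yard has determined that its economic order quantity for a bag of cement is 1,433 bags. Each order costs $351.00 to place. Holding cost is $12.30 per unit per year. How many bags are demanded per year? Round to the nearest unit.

The basic EOQ model gives Q* = √(2DS/H); rearrange for the unknown.
From Q* = √(2DS/H): D = Q*²H / (2S) = 1,433² × 12.3 / (2 × 351) = 35979.935.

D ≈ 35,980 bags per year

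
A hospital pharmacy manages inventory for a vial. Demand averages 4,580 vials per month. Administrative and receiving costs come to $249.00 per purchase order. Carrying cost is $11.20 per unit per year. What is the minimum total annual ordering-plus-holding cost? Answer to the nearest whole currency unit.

TC* ≈ $17,508

Annual demand D = 4,580 × 12 = 54,960.
The optimal lot size = √(2DS/H) = √(2 × 54,960 × 249 / 11.2) ≈ 1563.25.
At the optimum the two cost components are equal, so total cost = 2·(Q*/2)H = Q*·H.
Minimum total = √(2DSH) = √(2 × 54,960 × 249 × 11.2) ≈ 17508.424.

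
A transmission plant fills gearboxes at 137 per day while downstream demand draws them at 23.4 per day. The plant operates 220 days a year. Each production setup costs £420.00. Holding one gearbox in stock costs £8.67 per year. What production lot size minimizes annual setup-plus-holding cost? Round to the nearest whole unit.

Q* ≈ 776 gearboxes

Annual demand D = 23.4 × 220 = 5,148.
Production build-up factor (1 − d/p) = 1 − 23.4/137 = 0.8292.
Q* = √(2DS / (H(1 − d/p))) = √(2 × 5,148 × 420 / (8.67 × 0.8292)).
= √(4,324,320 / 7.1891) ≈ 775.569.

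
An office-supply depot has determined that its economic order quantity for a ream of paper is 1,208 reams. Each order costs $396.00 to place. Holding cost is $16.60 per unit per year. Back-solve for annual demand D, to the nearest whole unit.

The basic EOQ model gives Q* = √(2DS/H); rearrange for the unknown.
From Q* = √(2DS/H): D = Q*²H / (2S) = 1,208² × 16.6 / (2 × 396) = 30585.584.

D ≈ 30,586 reams per year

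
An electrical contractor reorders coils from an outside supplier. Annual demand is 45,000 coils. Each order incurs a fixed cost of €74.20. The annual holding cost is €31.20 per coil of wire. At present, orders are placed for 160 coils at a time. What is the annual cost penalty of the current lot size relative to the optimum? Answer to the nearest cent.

EOQ = √(2DS/H) = √(2 × 45,000 × 74.2 / 31.2) ≈ 462.64.
Cost at Q* = (D/Q*)S + (Q*/2)H = √(2DSH) ≈ €14,434.46.
Cost at Q = 160: (45,000/160)×74.2 + (160/2)×31.2 = €20,868.75 + €2,496.00 = €23,364.75.
Excess = €23,364.75 − €14,434.46 = €8,930.29.

Extra cost ≈ €8,930.29 per year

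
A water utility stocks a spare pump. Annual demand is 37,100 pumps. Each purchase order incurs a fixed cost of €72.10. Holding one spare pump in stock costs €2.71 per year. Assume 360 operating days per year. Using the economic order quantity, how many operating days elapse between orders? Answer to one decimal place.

Q* = √(2DS/H) = √(2 × 37,100 × 72.1 / 2.71) ≈ 1405.03.
Cycle time = Q*/D × 360 = 1405.03 / 37,100 × 360 ≈ 13.634 days.

T ≈ 13.6 days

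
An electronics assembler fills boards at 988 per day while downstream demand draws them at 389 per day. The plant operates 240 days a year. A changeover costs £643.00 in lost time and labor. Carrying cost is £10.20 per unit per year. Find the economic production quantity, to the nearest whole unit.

Q* ≈ 4,406 boards

Annual demand D = 389 × 240 = 93,360.
Production build-up factor (1 − d/p) = 1 − 389/988 = 0.6063.
Q* = √(2DS / (H(1 − d/p))) = √(2 × 93,360 × 643 / (10.2 × 0.6063)).
= √(120,060,960 / 6.184) ≈ 4406.217.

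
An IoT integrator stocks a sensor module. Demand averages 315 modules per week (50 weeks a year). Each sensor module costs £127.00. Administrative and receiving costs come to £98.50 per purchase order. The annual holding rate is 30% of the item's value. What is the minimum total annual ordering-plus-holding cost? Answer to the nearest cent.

Annual demand D = 315 × 50 = 15,750.
Holding cost H = 0.30 × £127.00 = £38.1000 per unit per year.
Q* = √(2DS/H) = √(2 × 15,750 × 98.5 / 38.1) ≈ 285.37.
At Q*, ordering cost (D/Q*)S equals holding cost (Q*/2)H, each = √(DSH/2).
Minimum total = √(2DSH) = √(2 × 15,750 × 98.5 × 38.1) ≈ 10872.662.

TC* ≈ £10,872.66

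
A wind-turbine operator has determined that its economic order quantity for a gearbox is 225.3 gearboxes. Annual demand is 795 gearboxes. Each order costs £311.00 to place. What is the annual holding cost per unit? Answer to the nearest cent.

The basic EOQ model gives Q* = √(2DS/H); rearrange for the unknown.
From Q* = √(2DS/H): H = 2DS / Q*² = 2 × 795 × 311 / 225.3² = 9.7417.

H ≈ £9.74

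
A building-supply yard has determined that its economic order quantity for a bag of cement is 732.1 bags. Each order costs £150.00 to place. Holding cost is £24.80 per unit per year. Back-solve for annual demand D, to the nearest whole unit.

Squaring Q* = √(2DS/H) gives Q*² = 2DS/H.
From Q* = √(2DS/H): D = Q*²H / (2S) = 732.1² × 24.8 / (2 × 150) = 44306.887.

D ≈ 44,307 bags per year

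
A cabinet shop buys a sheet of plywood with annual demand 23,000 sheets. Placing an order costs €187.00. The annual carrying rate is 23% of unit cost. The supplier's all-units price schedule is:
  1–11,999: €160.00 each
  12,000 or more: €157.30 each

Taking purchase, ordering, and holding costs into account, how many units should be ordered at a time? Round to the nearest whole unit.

Q* ≈ 483 sheets

Holding cost per unit per year at price C is H = 0.23·C.
Evaluate total cost at each tier's feasible EOQ or, if the EOQ is below the tier, at the tier's minimum quantity.
EOQ at €160.00 = 483.5 (feasible in tier 1): TC = 23,000×€160.00 + (23,000/483.5)×187 + (483.5/2)×0.23×€160.00 = €3,697,791.95.
EOQ at €157.30 = 487.6 < 12000, so use break Q=12000: TC = 23,000×€157.30 + (23,000/12000.0)×187 + (12000.0/2)×0.23×€157.30 = €3,835,332.42.
Lowest total cost is €3,697,791.95 at Q = 483.5.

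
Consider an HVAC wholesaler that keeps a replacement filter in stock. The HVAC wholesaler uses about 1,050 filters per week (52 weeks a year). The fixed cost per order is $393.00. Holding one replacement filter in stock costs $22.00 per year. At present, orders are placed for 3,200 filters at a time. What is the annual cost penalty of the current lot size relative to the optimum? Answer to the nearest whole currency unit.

Extra cost ≈ $11,179 per year

Annual demand D = 1,050 × 52 = 54,600.
EOQ = √(2DS/H) = √(2 × 54,600 × 393 / 22) ≈ 1396.68.
Cost at Q* = (D/Q*)S + (Q*/2)H = √(2DSH) ≈ $30,726.91.
Cost at Q = 3,200: (54,600/3,200)×393 + (3,200/2)×22 = $6,705.56 + $35,200.00 = $41,905.56.
Excess = $41,905.56 − $30,726.91 = $11,178.65.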